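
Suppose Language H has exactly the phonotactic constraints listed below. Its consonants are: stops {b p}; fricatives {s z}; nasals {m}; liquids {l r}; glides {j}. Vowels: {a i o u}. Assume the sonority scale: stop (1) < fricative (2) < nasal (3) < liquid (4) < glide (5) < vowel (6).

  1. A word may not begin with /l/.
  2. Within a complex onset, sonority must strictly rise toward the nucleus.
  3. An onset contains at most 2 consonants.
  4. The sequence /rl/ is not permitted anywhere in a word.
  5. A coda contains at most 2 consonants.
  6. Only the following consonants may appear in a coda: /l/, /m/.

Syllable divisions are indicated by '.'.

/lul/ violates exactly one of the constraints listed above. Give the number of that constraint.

1

/lul/: word begins with /l/.
This is a violation of constraint 1: "A word may not begin with /l/."
The remaining constraints (2, 3, 4, 5, 6) are satisfied.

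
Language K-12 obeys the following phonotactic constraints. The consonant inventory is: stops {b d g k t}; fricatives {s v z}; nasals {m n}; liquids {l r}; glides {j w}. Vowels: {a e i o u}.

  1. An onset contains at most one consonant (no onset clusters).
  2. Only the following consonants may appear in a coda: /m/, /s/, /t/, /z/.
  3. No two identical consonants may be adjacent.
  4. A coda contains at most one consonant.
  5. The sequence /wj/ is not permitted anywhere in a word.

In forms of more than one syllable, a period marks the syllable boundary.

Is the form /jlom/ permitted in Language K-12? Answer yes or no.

/jlom/ — violates constraint 1: syllable 1 onset /jl/ has 2 consonants (> 1) → not permitted

no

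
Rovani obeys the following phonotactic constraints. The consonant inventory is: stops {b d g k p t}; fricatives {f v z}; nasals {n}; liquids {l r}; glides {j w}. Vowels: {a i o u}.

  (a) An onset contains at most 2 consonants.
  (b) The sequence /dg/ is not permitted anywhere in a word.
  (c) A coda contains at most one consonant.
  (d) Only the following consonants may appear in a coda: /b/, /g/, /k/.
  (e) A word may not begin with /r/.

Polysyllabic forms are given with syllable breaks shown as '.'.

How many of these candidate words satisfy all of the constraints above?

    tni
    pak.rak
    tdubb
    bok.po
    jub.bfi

4

tni — σ1 onset /tn/ (2C), coda /∅/ ok → phonotactically legal
pak.rak — σ1 onset /p/, coda /k/ ok; σ2 onset /r/, coda /k/ ok → phonotactically legal
tdubb — violates constraint (c): syllable 1 coda /bb/ has 2 consonants (> 1) → phonotactically illegal
bok.po — σ1 onset /b/, coda /k/ ok; σ2 onset /p/, coda /∅/ ok → phonotactically legal
jub.bfi — σ1 onset /j/, coda /b/ ok; σ2 onset /bf/ (2C), coda /∅/ ok → phonotactically legal
Phonotactically legal: tni, pak.rak, bok.po, jub.bfi → 4.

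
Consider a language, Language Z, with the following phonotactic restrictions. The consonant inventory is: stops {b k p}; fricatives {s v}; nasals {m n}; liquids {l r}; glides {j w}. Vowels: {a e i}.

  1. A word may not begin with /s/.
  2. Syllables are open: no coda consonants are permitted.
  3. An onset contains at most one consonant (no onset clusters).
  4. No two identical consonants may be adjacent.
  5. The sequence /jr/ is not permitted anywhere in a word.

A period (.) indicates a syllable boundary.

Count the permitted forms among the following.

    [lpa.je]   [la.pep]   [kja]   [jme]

[lpa.je] — violates constraint 3: syllable 1 onset /lp/ has 2 consonants (> 1) → not permitted
[la.pep] — violates constraint 2: syllable 2 coda /p/ has 1 consonant (> 0) → not permitted
[kja] — violates constraint 3: syllable 1 onset /kj/ has 2 consonants (> 1) → not permitted
[jme] — violates constraint 3: syllable 1 onset /jm/ has 2 consonants (> 1) → not permitted
No form is permitted → 0.

0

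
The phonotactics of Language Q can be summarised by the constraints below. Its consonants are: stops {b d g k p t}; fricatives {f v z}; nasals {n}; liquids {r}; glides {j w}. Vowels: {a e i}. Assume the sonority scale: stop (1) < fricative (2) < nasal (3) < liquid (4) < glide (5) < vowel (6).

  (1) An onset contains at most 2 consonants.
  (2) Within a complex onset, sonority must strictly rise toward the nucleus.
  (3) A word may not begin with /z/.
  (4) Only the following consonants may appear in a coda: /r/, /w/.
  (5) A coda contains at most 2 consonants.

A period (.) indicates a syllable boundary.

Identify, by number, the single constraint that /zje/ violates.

/zje/: word begins with /z/.
This is a violation of constraint 3: "A word may not begin with /z/."
The remaining constraints (1, 2, 4, 5) are satisfied.

3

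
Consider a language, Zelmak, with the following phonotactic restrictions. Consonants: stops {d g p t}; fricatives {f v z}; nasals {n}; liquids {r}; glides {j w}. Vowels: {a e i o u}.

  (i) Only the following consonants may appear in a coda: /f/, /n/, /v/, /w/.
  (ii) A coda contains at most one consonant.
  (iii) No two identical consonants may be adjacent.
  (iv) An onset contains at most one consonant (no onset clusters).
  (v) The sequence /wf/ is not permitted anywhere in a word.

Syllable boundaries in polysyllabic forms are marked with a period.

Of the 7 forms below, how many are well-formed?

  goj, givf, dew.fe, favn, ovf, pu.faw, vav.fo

goj — violates constraint (i): syllable 1 coda contains /j/, which is not a licensed coda consonant → ill-formed
givf — violates constraint (ii): syllable 1 coda /vf/ has 2 consonants (> 1) → ill-formed
dew.fe — violates constraint (v): contains banned sequence /wf/ → ill-formed
favn — violates constraint (ii): syllable 1 coda /vn/ has 2 consonants (> 1) → ill-formed
ovf — violates constraint (ii): syllable 1 coda /vf/ has 2 consonants (> 1) → ill-formed
pu.faw — σ1 onset /p/, coda /∅/ ok; σ2 onset /f/, coda /w/ ok → well-formed
vav.fo — σ1 onset /v/, coda /v/ ok; σ2 onset /f/, coda /∅/ ok → well-formed
Well-formed: pu.faw, vav.fo → 2.

2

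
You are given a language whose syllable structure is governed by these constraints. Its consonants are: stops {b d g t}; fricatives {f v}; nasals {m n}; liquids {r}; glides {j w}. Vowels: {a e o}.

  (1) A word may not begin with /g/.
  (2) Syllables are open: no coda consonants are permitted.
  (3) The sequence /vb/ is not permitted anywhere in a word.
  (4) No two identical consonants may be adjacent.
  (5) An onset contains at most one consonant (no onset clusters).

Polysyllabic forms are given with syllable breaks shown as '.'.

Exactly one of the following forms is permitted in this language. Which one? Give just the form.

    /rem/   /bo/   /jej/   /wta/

/rem/ — violates constraint 2: syllable 1 coda /m/ has 1 consonant (> 0) → not permitted
/bo/ — σ1 onset /b/, coda /∅/ ok → permitted
/jej/ — violates constraint 2: syllable 1 coda /j/ has 1 consonant (> 0) → not permitted
/wta/ — violates constraint 5: syllable 1 onset /wt/ has 2 consonants (> 1) → not permitted

/bo/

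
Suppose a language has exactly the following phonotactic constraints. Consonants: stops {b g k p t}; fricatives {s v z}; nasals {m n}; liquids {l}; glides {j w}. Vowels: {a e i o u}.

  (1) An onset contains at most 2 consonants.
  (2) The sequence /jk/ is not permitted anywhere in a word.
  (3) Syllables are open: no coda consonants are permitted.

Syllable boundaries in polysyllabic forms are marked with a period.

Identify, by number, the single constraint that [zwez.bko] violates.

3

[zwez.bko]: syllable 1 coda /z/ has 1 consonant (> 0).
This is a violation of constraint 3: "Syllables are open: no coda consonants are permitted."
The remaining constraints (1, 2) are satisfied.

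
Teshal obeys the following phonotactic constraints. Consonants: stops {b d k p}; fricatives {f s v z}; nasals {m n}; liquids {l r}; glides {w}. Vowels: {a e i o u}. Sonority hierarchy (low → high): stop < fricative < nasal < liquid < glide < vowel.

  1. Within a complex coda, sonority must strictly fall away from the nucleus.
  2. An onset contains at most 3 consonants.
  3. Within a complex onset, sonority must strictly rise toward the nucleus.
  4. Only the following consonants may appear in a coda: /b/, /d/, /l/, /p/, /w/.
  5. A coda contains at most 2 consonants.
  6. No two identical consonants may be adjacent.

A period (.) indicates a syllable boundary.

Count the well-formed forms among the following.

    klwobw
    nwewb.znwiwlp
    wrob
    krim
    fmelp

klwobw — violates constraint 1: syllable 1 coda /bw/: /b/ (stop, 1) → /w/ (glide, 5) does not fall → ill-formed
nwewb.znwiwlp — violates constraint 5: syllable 2 coda /wlp/ has 3 consonants (> 2) → ill-formed
wrob — violates constraint 3: syllable 1 onset /wr/: /w/ (glide, 5) → /r/ (liquid, 4) does not rise → ill-formed
krim — violates constraint 4: syllable 1 coda contains /m/, which is not a licensed coda consonant → ill-formed
fmelp — σ1 onset /fm/ (2→3 rises), coda /lp/ (4→1 falls) ok → well-formed
Well-formed: fmelp → 1.

1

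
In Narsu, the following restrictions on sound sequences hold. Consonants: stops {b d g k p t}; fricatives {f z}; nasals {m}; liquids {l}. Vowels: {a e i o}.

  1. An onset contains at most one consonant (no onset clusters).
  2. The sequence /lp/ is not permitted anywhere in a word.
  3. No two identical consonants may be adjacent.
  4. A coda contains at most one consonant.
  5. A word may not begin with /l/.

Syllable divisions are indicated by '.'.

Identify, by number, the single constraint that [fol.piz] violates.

[fol.piz]: contains banned sequence /lp/.
This is a violation of constraint 2: "The sequence /lp/ is not permitted anywhere in a word."
The remaining constraints (1, 3, 4, 5) are satisfied.

2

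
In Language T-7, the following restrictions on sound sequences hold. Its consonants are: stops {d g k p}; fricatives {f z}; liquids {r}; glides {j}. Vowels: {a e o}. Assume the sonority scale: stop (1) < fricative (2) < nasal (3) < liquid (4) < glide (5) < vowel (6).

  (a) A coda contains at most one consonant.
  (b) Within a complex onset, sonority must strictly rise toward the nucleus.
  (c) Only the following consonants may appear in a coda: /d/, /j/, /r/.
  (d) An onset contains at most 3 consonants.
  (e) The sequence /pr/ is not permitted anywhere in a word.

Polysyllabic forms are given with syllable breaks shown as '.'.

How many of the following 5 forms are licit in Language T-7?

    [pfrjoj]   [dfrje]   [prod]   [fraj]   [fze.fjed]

[pfrjoj] — violates constraint (d): syllable 1 onset /pfrj/ has 4 consonants (> 3) → illicit
[dfrje] — violates constraint (d): syllable 1 onset /dfrj/ has 4 consonants (> 3) → illicit
[prod] — violates constraint (e): contains banned sequence /pr/ → illicit
[fraj] — σ1 onset /fr/ (2→4 rises), coda /j/ ok → licit
[fze.fjed] — violates constraint (b): syllable 1 onset /fz/: /f/ (fricative, 2) → /z/ (fricative, 2) does not rise → illicit
Licit: [fraj] → 1.

1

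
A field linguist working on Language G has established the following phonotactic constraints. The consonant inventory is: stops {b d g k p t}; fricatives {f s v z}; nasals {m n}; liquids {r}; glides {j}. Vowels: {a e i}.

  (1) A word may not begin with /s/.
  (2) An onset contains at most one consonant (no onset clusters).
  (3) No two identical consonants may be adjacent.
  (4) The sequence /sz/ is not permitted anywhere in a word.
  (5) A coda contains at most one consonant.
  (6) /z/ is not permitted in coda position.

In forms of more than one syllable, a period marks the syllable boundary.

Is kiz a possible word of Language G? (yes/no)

no

kiz — violates constraint 6: syllable 1 coda contains /z/ → ill-formed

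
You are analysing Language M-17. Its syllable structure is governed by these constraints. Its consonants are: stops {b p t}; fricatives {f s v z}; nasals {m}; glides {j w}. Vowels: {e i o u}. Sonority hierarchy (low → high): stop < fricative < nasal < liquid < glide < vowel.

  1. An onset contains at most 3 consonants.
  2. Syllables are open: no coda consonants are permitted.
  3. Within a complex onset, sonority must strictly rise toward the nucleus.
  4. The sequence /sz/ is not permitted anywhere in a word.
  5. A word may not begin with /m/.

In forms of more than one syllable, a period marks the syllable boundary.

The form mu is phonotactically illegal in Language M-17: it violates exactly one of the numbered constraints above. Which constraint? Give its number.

mu: word begins with /m/.
This is a violation of constraint 5: "A word may not begin with /m/."
The remaining constraints (1, 2, 3, 4) are satisfied.

5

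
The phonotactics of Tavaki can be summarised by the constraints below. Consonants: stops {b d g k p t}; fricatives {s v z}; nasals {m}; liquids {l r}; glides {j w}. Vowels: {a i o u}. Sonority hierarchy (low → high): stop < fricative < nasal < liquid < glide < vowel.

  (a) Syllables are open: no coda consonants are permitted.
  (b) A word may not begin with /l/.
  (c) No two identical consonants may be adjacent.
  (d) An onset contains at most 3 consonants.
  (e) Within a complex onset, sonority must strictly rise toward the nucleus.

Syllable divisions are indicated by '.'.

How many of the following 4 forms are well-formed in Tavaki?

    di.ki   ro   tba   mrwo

di.ki — σ1 onset /d/, coda /∅/ ok; σ2 onset /k/, coda /∅/ ok → well-formed
ro — σ1 onset /r/, coda /∅/ ok → well-formed
tba — violates constraint (e): syllable 1 onset /tb/: /t/ (stop, 1) → /b/ (stop, 1) does not rise → ill-formed
mrwo — σ1 onset /mrw/ (3→4→5 rises), coda /∅/ ok → well-formed
Well-formed: di.ki, ro, mrwo → 3.

3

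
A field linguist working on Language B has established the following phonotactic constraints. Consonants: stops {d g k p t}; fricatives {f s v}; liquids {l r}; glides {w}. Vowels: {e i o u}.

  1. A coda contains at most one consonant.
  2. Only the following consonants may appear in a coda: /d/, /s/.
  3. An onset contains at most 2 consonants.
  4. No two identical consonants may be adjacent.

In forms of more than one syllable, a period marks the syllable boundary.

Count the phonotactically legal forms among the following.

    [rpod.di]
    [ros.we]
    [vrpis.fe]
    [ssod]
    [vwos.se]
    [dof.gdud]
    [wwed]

1

[rpod.di] — violates constraint 4: adjacent identical consonants /dd/ → phonotactically illegal
[ros.we] — σ1 onset /r/, coda /s/ ok; σ2 onset /w/, coda /∅/ ok → phonotactically legal
[vrpis.fe] — violates constraint 3: syllable 1 onset /vrp/ has 3 consonants (> 2) → phonotactically illegal
[ssod] — violates constraint 4: adjacent identical consonants /ss/ → phonotactically illegal
[vwos.se] — violates constraint 4: adjacent identical consonants /ss/ → phonotactically illegal
[dof.gdud] — violates constraint 2: syllable 1 coda contains /f/, which is not a licensed coda consonant → phonotactically illegal
[wwed] — violates constraint 4: adjacent identical consonants /ww/ → phonotactically illegal
Phonotactically legal: [ros.we] → 1.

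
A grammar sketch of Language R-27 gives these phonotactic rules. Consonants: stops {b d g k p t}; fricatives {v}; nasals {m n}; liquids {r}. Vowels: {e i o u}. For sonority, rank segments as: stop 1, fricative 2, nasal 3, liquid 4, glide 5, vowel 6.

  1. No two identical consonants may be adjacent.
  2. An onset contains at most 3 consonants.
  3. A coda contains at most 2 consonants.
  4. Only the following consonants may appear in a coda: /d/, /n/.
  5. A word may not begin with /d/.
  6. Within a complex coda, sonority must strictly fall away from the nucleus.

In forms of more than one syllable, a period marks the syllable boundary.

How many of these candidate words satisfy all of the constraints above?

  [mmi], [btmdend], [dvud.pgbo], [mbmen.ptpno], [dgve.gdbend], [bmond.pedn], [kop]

0

[mmi] — violates constraint 1: adjacent identical consonants /mm/ → not permitted
[btmdend] — violates constraint 2: syllable 1 onset /btmd/ has 4 consonants (> 3) → not permitted
[dvud.pgbo] — violates constraint 5: word begins with /d/ → not permitted
[mbmen.ptpno] — violates constraint 2: syllable 2 onset /ptpn/ has 4 consonants (> 3) → not permitted
[dgve.gdbend] — violates constraint 5: word begins with /d/ → not permitted
[bmond.pedn] — violates constraint 6: syllable 2 coda /dn/: /d/ (stop, 1) → /n/ (nasal, 3) does not fall → not permitted
[kop] — violates constraint 4: syllable 1 coda contains /p/, which is not a licensed coda consonant → not permitted
No form is permitted → 0.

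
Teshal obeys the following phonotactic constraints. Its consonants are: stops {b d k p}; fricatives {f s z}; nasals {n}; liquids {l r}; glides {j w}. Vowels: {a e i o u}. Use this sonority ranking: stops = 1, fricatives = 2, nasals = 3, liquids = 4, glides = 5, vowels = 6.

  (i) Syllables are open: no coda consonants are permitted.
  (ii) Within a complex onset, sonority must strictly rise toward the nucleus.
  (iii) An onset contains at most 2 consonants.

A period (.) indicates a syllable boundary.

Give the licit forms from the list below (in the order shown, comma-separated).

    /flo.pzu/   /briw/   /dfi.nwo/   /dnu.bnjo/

/flo.pzu/ — σ1 onset /fl/ (2→4 rises), coda /∅/ ok; σ2 onset /pz/ (1→2 rises), coda /∅/ ok → licit
/briw/ — violates constraint (i): syllable 1 coda /w/ has 1 consonant (> 0) → illicit
/dfi.nwo/ — σ1 onset /df/ (1→2 rises), coda /∅/ ok; σ2 onset /nw/ (3→5 rises), coda /∅/ ok → licit
/dnu.bnjo/ — violates constraint (iii): syllable 2 onset /bnj/ has 3 consonants (> 2) → illicit

/flo.pzu/, /dfi.nwo/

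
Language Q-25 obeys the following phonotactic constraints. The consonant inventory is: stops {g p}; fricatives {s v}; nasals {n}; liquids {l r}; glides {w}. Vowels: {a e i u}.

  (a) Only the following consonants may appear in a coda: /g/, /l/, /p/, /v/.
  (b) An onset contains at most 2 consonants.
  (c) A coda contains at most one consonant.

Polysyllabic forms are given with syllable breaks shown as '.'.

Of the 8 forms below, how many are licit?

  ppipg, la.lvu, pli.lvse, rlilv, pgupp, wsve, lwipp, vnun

1

ppipg — violates constraint (c): syllable 1 coda /pg/ has 2 consonants (> 1) → illicit
la.lvu — σ1 onset /l/, coda /∅/ ok; σ2 onset /lv/ (2C), coda /∅/ ok → licit
pli.lvse — violates constraint (b): syllable 2 onset /lvs/ has 3 consonants (> 2) → illicit
rlilv — violates constraint (c): syllable 1 coda /lv/ has 2 consonants (> 1) → illicit
pgupp — violates constraint (c): syllable 1 coda /pp/ has 2 consonants (> 1) → illicit
wsve — violates constraint (b): syllable 1 onset /wsv/ has 3 consonants (> 2) → illicit
lwipp — violates constraint (c): syllable 1 coda /pp/ has 2 consonants (> 1) → illicit
vnun — violates constraint (a): syllable 1 coda contains /n/, which is not a licensed coda consonant → illicit
Licit: la.lvu → 1.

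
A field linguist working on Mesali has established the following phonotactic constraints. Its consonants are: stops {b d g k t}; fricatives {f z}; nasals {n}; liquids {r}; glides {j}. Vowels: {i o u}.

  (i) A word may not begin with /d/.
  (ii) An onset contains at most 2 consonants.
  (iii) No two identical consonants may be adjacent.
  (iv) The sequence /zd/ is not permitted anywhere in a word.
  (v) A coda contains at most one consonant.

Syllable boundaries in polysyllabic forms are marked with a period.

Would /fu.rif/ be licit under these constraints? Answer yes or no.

yes

/fu.rif/ — σ1 onset /f/, coda /∅/ ok; σ2 onset /r/, coda /f/ ok → licit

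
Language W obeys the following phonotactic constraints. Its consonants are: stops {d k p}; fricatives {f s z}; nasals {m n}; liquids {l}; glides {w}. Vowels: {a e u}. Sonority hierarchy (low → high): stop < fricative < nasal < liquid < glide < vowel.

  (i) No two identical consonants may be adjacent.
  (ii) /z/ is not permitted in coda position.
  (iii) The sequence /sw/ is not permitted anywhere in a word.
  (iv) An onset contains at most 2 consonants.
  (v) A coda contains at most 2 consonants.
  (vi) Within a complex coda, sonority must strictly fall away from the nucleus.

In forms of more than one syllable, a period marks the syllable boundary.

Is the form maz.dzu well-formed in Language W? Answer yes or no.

maz.dzu — violates constraint (ii): syllable 1 coda contains /z/ → ill-formed

no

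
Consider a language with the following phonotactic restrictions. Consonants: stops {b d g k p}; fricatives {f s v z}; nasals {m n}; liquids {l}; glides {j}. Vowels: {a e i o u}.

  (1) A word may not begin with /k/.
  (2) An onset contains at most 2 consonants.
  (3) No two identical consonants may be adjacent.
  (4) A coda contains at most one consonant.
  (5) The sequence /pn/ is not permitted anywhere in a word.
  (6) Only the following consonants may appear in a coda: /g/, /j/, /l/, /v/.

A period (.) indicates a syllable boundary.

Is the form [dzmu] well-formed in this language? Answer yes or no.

no

[dzmu] — violates constraint 2: syllable 1 onset /dzm/ has 3 consonants (> 2) → ill-formed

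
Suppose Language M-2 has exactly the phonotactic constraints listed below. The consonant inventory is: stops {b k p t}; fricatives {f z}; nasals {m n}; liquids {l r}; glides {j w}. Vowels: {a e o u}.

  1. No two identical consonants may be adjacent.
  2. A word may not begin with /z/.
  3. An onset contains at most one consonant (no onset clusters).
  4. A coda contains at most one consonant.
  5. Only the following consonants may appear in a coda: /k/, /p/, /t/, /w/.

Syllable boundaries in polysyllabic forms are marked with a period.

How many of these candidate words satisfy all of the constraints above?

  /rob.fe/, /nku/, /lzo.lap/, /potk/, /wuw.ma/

1

/rob.fe/ — violates constraint 5: syllable 1 coda contains /b/, which is not a licensed coda consonant → ill-formed
/nku/ — violates constraint 3: syllable 1 onset /nk/ has 2 consonants (> 1) → ill-formed
/lzo.lap/ — violates constraint 3: syllable 1 onset /lz/ has 2 consonants (> 1) → ill-formed
/potk/ — violates constraint 4: syllable 1 coda /tk/ has 2 consonants (> 1) → ill-formed
/wuw.ma/ — σ1 onset /w/, coda /w/ ok; σ2 onset /m/, coda /∅/ ok → well-formed
Well-formed: /wuw.ma/ → 1.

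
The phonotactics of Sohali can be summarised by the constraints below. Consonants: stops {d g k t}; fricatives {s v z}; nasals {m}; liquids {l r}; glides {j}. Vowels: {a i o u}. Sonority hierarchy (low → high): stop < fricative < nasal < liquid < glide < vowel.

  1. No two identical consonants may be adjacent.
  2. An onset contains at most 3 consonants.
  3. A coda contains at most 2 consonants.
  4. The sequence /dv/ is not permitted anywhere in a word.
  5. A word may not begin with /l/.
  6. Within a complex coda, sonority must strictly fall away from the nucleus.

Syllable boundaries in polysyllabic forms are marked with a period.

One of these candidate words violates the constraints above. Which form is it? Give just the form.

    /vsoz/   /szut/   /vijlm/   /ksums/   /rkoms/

/vijlm/

/vsoz/ — σ1 onset /vs/ (2C), coda /z/ ok → phonotactically legal
/szut/ — σ1 onset /sz/ (2C), coda /t/ ok → phonotactically legal
/vijlm/ — violates constraint 3: syllable 1 coda /jlm/ has 3 consonants (> 2) → phonotactically illegal
/ksums/ — σ1 onset /ks/ (2C), coda /ms/ (3→2 falls) ok → phonotactically legal
/rkoms/ — σ1 onset /rk/ (2C), coda /ms/ (3→2 falls) ok → phonotactically legal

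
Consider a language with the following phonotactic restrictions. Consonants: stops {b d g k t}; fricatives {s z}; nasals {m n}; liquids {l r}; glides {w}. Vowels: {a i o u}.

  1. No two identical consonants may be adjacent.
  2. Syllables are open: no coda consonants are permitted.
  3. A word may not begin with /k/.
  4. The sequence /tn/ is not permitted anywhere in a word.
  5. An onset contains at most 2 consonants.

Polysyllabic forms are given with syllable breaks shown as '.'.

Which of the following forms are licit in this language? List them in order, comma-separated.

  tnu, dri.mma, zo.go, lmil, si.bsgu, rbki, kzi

zo.go

tnu — violates constraint 4: contains banned sequence /tn/ → illicit
dri.mma — violates constraint 1: adjacent identical consonants /mm/ → illicit
zo.go — σ1 onset /z/, coda /∅/ ok; σ2 onset /g/, coda /∅/ ok → licit
lmil — violates constraint 2: syllable 1 coda /l/ has 1 consonant (> 0) → illicit
si.bsgu — violates constraint 5: syllable 2 onset /bsg/ has 3 consonants (> 2) → illicit
rbki — violates constraint 5: syllable 1 onset /rbk/ has 3 consonants (> 2) → illicit
kzi — violates constraint 3: word begins with /k/ → illicit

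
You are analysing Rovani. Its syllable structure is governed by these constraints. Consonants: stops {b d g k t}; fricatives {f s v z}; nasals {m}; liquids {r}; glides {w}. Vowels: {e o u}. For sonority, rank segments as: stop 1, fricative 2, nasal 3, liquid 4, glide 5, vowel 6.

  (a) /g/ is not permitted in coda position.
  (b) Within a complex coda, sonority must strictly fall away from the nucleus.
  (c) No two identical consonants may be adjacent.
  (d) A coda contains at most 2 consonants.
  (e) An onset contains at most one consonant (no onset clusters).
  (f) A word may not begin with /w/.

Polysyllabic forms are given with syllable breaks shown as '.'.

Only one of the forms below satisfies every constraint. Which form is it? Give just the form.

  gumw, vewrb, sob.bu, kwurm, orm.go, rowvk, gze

orm.go

gumw — violates constraint (b): syllable 1 coda /mw/: /m/ (nasal, 3) → /w/ (glide, 5) does not fall → ill-formed
vewrb — violates constraint (d): syllable 1 coda /wrb/ has 3 consonants (> 2) → ill-formed
sob.bu — violates constraint (c): adjacent identical consonants /bb/ → ill-formed
kwurm — violates constraint (e): syllable 1 onset /kw/ has 2 consonants (> 1) → ill-formed
orm.go — σ1 onset /∅/, coda /rm/ (4→3 falls) ok; σ2 onset /g/, coda /∅/ ok → well-formed
rowvk — violates constraint (d): syllable 1 coda /wvk/ has 3 consonants (> 2) → ill-formed
gze — violates constraint (e): syllable 1 onset /gz/ has 2 consonants (> 1) → ill-formed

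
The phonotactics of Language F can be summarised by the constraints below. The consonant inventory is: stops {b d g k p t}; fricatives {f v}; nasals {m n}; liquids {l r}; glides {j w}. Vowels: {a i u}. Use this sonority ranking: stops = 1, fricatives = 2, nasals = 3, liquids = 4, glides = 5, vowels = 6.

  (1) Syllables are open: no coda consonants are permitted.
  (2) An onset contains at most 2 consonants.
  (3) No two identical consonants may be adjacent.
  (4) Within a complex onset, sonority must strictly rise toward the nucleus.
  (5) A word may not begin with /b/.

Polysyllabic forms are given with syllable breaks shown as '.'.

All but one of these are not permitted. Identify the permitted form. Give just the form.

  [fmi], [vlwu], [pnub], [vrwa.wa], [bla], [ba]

[fmi]

[fmi] — σ1 onset /fm/ (2→3 rises), coda /∅/ ok → permitted
[vlwu] — violates constraint 2: syllable 1 onset /vlw/ has 3 consonants (> 2) → not permitted
[pnub] — violates constraint 1: syllable 1 coda /b/ has 1 consonant (> 0) → not permitted
[vrwa.wa] — violates constraint 2: syllable 1 onset /vrw/ has 3 consonants (> 2) → not permitted
[bla] — violates constraint 5: word begins with /b/ → not permitted
[ba] — violates constraint 5: word begins with /b/ → not permitted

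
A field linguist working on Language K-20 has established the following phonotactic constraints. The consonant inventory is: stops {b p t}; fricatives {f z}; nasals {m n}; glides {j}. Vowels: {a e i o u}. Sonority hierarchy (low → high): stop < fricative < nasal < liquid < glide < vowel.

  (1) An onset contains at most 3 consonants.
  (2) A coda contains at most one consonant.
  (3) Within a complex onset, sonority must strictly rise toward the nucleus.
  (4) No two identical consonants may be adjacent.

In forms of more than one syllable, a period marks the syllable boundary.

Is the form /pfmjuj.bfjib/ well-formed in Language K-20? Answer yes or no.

no

/pfmjuj.bfjib/ — violates constraint 1: syllable 1 onset /pfmj/ has 4 consonants (> 3) → ill-formed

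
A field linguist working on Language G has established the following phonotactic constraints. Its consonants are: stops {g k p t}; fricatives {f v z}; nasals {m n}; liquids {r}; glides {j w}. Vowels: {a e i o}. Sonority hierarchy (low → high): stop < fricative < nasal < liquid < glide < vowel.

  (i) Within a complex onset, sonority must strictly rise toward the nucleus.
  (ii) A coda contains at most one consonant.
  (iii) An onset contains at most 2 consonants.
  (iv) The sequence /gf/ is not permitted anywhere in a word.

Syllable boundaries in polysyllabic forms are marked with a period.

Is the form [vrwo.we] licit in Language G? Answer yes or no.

[vrwo.we] — violates constraint (iii): syllable 1 onset /vrw/ has 3 consonants (> 2) → illicit

no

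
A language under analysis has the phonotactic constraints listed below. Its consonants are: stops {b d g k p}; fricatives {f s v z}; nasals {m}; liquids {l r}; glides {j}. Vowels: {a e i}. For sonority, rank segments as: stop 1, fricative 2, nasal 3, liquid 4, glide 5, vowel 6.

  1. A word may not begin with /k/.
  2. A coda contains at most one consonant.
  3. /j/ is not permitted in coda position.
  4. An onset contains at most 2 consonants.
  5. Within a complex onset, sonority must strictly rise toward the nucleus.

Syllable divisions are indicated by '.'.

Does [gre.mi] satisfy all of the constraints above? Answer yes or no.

[gre.mi] — σ1 onset /gr/ (1→4 rises), coda /∅/ ok; σ2 onset /m/, coda /∅/ ok → permitted

yes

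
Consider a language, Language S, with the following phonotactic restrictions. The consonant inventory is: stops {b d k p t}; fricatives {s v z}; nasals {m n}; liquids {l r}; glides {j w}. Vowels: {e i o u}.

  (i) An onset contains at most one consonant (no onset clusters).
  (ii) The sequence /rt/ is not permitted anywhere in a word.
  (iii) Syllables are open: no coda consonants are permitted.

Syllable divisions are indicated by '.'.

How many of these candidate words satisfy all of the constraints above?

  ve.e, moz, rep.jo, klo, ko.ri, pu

ve.e — σ1 onset /v/, coda /∅/ ok; σ2 onset /∅/, coda /∅/ ok → licit
moz — violates constraint (iii): syllable 1 coda /z/ has 1 consonant (> 0) → illicit
rep.jo — violates constraint (iii): syllable 1 coda /p/ has 1 consonant (> 0) → illicit
klo — violates constraint (i): syllable 1 onset /kl/ has 2 consonants (> 1) → illicit
ko.ri — σ1 onset /k/, coda /∅/ ok; σ2 onset /r/, coda /∅/ ok → licit
pu — σ1 onset /p/, coda /∅/ ok → licit
Licit: ve.e, ko.ri, pu → 3.

3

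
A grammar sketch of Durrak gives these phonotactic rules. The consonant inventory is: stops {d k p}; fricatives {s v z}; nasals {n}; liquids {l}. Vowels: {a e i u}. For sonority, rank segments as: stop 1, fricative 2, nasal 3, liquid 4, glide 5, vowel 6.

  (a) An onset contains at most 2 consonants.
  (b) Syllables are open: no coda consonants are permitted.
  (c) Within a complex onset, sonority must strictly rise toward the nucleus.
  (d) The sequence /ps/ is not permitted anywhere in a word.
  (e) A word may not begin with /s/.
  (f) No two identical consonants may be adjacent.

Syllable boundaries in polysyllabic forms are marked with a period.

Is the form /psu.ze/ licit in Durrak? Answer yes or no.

/psu.ze/ — violates constraint (d): contains banned sequence /ps/ → illicit

no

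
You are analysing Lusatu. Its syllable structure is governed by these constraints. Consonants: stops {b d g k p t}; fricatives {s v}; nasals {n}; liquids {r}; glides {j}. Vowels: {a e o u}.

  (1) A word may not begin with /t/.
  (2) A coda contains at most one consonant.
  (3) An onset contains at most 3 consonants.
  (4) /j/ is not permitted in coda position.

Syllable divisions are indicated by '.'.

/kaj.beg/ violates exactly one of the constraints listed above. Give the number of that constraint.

/kaj.beg/: syllable 1 coda contains /j/.
This is a violation of constraint 4: "/j/ is not permitted in coda position."
The remaining constraints (1, 2, 3) are satisfied.

4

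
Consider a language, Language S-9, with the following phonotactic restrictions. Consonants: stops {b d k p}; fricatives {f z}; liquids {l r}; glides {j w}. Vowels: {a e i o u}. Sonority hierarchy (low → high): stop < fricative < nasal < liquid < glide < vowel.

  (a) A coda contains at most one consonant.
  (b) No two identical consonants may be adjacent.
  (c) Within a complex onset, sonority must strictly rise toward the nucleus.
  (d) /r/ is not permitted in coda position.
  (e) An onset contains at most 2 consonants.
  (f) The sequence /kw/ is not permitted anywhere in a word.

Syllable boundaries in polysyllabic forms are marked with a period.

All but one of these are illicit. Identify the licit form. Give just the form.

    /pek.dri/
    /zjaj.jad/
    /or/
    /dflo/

/pek.dri/ — σ1 onset /p/, coda /k/ ok; σ2 onset /dr/ (1→4 rises), coda /∅/ ok → licit
/zjaj.jad/ — violates constraint (b): adjacent identical consonants /jj/ → illicit
/or/ — violates constraint (d): syllable 1 coda contains /r/ → illicit
/dflo/ — violates constraint (e): syllable 1 onset /dfl/ has 3 consonants (> 2) → illicit

/pek.dri/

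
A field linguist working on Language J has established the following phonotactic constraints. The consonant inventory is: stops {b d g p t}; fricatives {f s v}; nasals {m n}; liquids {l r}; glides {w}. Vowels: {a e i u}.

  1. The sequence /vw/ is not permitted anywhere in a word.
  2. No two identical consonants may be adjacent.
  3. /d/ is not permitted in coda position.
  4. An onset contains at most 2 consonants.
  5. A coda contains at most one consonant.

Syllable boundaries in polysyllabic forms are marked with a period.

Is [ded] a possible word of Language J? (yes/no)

no

[ded] — violates constraint 3: syllable 1 coda contains /d/ → phonotactically illegal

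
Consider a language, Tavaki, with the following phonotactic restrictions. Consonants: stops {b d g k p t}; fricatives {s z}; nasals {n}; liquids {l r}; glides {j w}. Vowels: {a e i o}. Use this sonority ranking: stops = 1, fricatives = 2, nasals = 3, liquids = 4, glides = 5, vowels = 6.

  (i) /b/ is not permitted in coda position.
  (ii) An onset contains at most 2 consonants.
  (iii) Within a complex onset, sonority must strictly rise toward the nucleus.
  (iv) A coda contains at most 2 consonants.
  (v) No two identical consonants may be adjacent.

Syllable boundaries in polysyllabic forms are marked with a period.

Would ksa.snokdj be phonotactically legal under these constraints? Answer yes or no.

ksa.snokdj — violates constraint (iv): syllable 2 coda /kdj/ has 3 consonants (> 2) → phonotactically illegal

no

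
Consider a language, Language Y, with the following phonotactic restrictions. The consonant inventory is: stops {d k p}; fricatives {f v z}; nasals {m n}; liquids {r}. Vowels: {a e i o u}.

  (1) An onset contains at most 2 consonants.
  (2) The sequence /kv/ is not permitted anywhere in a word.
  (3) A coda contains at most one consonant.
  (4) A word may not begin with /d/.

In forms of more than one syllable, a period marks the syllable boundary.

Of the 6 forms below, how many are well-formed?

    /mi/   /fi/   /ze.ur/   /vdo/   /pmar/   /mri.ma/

/mi/ — σ1 onset /m/, coda /∅/ ok → well-formed
/fi/ — σ1 onset /f/, coda /∅/ ok → well-formed
/ze.ur/ — σ1 onset /z/, coda /∅/ ok; σ2 onset /∅/, coda /r/ ok → well-formed
/vdo/ — σ1 onset /vd/ (2C), coda /∅/ ok → well-formed
/pmar/ — σ1 onset /pm/ (2C), coda /r/ ok → well-formed
/mri.ma/ — σ1 onset /mr/ (2C), coda /∅/ ok; σ2 onset /m/, coda /∅/ ok → well-formed
Well-formed: /mi/, /fi/, /ze.ur/, /vdo/, /pmar/, /mri.ma/ → 6.

6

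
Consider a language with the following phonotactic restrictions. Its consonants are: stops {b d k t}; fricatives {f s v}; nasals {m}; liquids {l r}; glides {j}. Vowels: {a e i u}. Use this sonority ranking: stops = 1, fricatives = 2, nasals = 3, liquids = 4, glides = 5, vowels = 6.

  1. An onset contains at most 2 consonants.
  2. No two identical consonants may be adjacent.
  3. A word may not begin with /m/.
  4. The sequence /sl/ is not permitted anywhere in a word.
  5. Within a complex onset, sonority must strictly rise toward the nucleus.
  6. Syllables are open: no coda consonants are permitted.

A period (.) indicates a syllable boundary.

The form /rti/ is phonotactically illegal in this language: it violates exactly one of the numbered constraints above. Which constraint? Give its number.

/rti/: syllable 1 onset /rt/: /r/ (liquid, 4) → /t/ (stop, 1) does not rise.
This is a violation of constraint 5: "Within a complex onset, sonority must strictly rise toward the nucleus."
The remaining constraints (1, 2, 3, 4, 6) are satisfied.

5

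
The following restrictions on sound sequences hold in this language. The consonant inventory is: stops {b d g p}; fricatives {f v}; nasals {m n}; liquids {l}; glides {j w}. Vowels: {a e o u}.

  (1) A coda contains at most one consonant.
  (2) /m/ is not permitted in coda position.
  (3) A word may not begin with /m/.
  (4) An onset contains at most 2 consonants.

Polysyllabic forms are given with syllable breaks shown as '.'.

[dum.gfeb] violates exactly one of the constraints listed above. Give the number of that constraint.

[dum.gfeb]: syllable 1 coda contains /m/.
This is a violation of constraint 2: "/m/ is not permitted in coda position."
The remaining constraints (1, 3, 4) are satisfied.

2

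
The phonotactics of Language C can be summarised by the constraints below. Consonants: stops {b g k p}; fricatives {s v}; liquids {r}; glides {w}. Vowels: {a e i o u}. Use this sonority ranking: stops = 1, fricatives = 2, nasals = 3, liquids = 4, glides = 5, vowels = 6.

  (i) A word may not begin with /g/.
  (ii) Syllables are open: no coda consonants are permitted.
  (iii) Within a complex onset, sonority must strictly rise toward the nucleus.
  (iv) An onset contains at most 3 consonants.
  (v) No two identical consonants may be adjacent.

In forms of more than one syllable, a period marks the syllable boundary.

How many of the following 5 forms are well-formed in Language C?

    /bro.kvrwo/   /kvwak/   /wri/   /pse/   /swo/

/bro.kvrwo/ — violates constraint (iv): syllable 2 onset /kvrw/ has 4 consonants (> 3) → ill-formed
/kvwak/ — violates constraint (ii): syllable 1 coda /k/ has 1 consonant (> 0) → ill-formed
/wri/ — violates constraint (iii): syllable 1 onset /wr/: /w/ (glide, 5) → /r/ (liquid, 4) does not rise → ill-formed
/pse/ — σ1 onset /ps/ (1→2 rises), coda /∅/ ok → well-formed
/swo/ — σ1 onset /sw/ (2→5 rises), coda /∅/ ok → well-formed
Well-formed: /pse/, /swo/ → 2.

2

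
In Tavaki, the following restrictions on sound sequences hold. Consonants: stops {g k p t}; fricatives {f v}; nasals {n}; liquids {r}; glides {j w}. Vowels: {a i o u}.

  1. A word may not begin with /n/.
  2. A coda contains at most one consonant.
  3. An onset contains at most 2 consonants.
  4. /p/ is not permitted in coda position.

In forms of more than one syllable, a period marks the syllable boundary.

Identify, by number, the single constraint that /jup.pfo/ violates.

/jup.pfo/: syllable 1 coda contains /p/.
This is a violation of constraint 4: "/p/ is not permitted in coda position."
The remaining constraints (1, 2, 3) are satisfied.

4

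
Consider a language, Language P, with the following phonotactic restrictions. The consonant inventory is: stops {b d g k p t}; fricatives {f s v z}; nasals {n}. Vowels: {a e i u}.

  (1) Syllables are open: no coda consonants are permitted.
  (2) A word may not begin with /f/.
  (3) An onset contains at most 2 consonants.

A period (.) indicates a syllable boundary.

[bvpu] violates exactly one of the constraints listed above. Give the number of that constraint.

[bvpu]: syllable 1 onset /bvp/ has 3 consonants (> 2).
This is a violation of constraint 3: "An onset contains at most 2 consonants."
The remaining constraints (1, 2) are satisfied.

3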